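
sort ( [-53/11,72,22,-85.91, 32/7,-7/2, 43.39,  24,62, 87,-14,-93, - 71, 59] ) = [-93, - 85.91,- 71, - 14, - 53/11 ,-7/2, 32/7, 22,24,43.39,  59,62, 72,87]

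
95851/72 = 95851/72 = 1331.26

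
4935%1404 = 723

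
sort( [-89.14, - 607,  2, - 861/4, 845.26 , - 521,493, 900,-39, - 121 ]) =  [ - 607 ,  -  521, - 861/4, - 121,- 89.14 , - 39,2, 493,845.26,900] 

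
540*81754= 44147160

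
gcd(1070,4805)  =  5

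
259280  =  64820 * 4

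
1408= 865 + 543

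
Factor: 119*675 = 80325 =3^3*5^2*7^1*17^1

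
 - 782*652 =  - 509864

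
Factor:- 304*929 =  - 282416 = - 2^4*19^1*929^1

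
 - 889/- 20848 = 889/20848 = 0.04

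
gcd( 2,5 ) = 1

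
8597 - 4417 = 4180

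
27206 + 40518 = 67724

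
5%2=1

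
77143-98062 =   -  20919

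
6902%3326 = 250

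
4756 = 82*58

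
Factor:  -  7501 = - 13^1*577^1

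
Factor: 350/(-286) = -5^2*7^1 * 11^( - 1 ) * 13^ (-1) = - 175/143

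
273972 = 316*867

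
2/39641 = 2/39641 = 0.00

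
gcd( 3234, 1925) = 77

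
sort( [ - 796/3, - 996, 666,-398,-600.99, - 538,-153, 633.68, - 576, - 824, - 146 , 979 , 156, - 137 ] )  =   [  -  996 ,-824 , - 600.99,-576 , - 538,-398, - 796/3,  -  153,-146,-137,156, 633.68,666,979 ] 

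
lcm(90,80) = 720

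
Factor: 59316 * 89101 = 5285114916 = 2^2*3^1 *4943^1 * 89101^1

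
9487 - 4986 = 4501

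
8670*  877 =7603590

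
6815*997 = 6794555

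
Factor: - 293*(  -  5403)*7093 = 3^1*41^1*173^1* 293^1*1801^1 = 11228779347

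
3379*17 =57443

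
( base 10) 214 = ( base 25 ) 8e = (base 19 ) b5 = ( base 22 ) 9G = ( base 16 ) D6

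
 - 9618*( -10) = 96180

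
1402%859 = 543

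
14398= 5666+8732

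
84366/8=10545+ 3/4= 10545.75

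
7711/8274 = 7711/8274= 0.93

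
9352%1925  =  1652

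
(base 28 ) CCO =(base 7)40323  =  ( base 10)9768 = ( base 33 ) 8W0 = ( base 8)23050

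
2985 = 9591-6606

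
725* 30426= 22058850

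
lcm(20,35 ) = 140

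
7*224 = 1568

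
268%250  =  18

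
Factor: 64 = 2^6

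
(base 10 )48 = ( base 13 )39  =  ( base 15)33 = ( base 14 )36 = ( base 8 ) 60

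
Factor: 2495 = 5^1*499^1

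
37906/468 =18953/234 = 81.00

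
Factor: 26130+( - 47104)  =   - 2^1*10487^1 = -20974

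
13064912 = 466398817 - 453333905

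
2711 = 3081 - 370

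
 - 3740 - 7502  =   - 11242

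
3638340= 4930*738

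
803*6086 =4887058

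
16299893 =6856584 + 9443309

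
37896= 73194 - 35298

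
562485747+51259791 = 613745538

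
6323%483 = 44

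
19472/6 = 3245 + 1/3=3245.33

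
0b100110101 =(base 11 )261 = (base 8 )465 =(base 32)9l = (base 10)309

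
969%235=29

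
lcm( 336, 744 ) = 10416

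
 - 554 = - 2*277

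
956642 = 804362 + 152280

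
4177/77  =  54 + 19/77= 54.25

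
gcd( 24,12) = 12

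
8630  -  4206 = 4424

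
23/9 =23/9 = 2.56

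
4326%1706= 914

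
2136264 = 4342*492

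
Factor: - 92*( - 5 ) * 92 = 42320  =  2^4*5^1*23^2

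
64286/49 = 64286/49 =1311.96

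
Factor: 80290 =2^1 * 5^1*7^1 * 31^1* 37^1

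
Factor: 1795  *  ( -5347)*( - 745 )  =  5^2*149^1*359^1*5347^1 = 7150409425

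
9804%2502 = 2298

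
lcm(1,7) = 7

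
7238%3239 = 760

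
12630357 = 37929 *333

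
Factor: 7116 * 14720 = 104747520  =  2^9* 3^1*5^1 * 23^1*593^1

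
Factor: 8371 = 11^1*761^1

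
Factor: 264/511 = 2^3 * 3^1*7^( - 1)*11^1 * 73^( - 1)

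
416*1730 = 719680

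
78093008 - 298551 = 77794457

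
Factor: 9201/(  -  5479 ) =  - 3^1*3067^1 * 5479^( - 1) 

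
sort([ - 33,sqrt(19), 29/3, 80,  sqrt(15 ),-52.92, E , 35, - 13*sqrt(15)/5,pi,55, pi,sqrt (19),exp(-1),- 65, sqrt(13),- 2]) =[ - 65,  -  52.92,-33, - 13*sqrt( 15 )/5, - 2, exp( - 1) , E,pi,pi,  sqrt (13 ), sqrt( 15),sqrt(19), sqrt ( 19 ),29/3,35, 55,80 ]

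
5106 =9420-4314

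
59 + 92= 151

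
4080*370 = 1509600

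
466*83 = 38678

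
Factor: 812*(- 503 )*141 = -2^2*3^1*7^1 * 29^1*47^1*503^1 = -57589476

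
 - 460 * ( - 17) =7820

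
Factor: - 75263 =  - 73^1*1031^1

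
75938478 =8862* 8569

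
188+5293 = 5481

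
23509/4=23509/4 = 5877.25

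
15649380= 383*40860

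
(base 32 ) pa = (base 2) 1100101010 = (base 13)4a4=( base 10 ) 810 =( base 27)130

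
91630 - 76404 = 15226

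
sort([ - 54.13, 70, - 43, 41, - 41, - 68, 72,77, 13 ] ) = [ - 68, - 54.13, - 43,-41,13,41, 70, 72, 77]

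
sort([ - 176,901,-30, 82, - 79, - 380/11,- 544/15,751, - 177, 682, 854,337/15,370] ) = [ - 177,- 176, - 79, - 544/15,- 380/11, - 30, 337/15,82, 370,  682,751,854,901 ] 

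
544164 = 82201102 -81656938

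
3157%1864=1293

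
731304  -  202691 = 528613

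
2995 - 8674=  - 5679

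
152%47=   11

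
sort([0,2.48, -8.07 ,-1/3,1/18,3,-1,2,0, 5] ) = [ - 8.07, - 1, - 1/3,0 , 0, 1/18,  2,2.48,3,5] 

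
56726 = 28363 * 2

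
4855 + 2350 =7205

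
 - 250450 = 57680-308130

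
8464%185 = 139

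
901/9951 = 901/9951 = 0.09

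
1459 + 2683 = 4142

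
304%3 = 1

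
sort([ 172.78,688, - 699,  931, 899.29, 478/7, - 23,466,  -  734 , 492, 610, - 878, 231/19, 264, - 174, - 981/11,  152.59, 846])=[-878, - 734, - 699,-174, - 981/11 , - 23, 231/19,478/7,152.59,172.78, 264, 466, 492 , 610, 688 , 846, 899.29 , 931 ]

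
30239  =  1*30239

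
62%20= 2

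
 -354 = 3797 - 4151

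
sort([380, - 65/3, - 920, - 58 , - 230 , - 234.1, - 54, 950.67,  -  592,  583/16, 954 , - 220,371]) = [ - 920, - 592,-234.1, - 230,-220, - 58, - 54,-65/3, 583/16,371,380, 950.67, 954]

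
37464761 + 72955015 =110419776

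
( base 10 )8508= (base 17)1c78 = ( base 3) 102200010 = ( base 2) 10000100111100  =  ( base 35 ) 6X3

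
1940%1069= 871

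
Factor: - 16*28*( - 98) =2^7 * 7^3=43904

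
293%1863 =293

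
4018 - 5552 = - 1534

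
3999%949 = 203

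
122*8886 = 1084092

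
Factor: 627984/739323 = 2^4*7^2 *13^( - 1)*71^( - 1 ) =784/923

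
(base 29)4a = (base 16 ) 7E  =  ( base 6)330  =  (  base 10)126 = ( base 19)6C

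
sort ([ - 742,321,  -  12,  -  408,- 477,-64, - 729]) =[-742, - 729, - 477, - 408, - 64,  -  12,321]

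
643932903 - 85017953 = 558914950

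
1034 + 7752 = 8786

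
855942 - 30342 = 825600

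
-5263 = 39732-44995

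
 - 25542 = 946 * (-27)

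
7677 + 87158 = 94835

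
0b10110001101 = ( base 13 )854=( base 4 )112031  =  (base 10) 1421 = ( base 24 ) 2B5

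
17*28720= 488240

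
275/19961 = 275/19961 = 0.01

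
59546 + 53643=113189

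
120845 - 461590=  - 340745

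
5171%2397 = 377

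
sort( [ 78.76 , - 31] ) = [ - 31, 78.76 ]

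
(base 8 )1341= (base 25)14c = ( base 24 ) 16H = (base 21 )1E2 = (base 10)737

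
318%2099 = 318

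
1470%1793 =1470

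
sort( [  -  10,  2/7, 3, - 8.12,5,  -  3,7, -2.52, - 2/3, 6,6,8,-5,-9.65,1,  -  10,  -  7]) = [ - 10,-10,-9.65,- 8.12,  -  7, - 5,-3, - 2.52,  -  2/3,2/7, 1,3, 5,  6,6,7,8 ] 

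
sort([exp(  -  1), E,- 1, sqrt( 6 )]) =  [-1,exp(-1 ), sqrt ( 6 ), E ]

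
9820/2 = 4910=4910.00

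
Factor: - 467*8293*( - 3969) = 15371266239  =  3^4 * 7^2 * 467^1*8293^1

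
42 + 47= 89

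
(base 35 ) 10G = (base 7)3422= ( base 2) 10011011001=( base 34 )12h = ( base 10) 1241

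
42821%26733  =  16088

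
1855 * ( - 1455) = -2699025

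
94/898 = 47/449 = 0.10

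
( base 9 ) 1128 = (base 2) 1101000100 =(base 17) 2f3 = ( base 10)836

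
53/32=1 + 21/32 = 1.66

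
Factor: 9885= 3^1*5^1*659^1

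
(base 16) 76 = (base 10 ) 118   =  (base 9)141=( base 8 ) 166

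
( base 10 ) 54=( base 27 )20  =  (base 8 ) 66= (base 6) 130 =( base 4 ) 312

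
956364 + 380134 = 1336498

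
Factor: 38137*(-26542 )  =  - 2^1*  11^1*23^1 * 577^1*3467^1 = - 1012232254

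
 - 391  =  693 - 1084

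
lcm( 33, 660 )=660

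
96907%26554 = 17245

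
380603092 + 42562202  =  423165294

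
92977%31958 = 29061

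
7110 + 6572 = 13682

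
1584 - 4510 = - 2926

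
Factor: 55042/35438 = 73/47 = 47^ (-1 )*73^1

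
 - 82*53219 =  - 4363958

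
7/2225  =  7/2225=   0.00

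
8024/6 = 1337 + 1/3 = 1337.33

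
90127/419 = 215 + 42/419 = 215.10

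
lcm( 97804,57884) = 2836316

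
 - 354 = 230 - 584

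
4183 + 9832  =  14015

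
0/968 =0 = 0.00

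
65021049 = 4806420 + 60214629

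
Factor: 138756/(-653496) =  - 2^(-1)*31^1*73^( - 1) =- 31/146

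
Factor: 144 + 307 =11^1*41^1 = 451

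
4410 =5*882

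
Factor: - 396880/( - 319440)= 3^( - 1) * 11^ ( - 1 )*41^1 =41/33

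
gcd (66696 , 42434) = 14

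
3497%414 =185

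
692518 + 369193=1061711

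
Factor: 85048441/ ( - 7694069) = - 19^( - 1) * 59^1 * 1013^1 * 1423^1*404951^( - 1) 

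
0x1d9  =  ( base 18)185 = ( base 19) 15H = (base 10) 473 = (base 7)1244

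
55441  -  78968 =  - 23527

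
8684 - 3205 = 5479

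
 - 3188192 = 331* ( - 9632 ) 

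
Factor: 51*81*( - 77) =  - 3^5*7^1*11^1 * 17^1 = -318087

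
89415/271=89415/271 = 329.94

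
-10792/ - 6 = 5396/3 = 1798.67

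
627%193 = 48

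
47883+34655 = 82538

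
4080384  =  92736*44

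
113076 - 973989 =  - 860913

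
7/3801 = 1/543= 0.00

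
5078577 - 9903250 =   -  4824673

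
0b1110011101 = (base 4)32131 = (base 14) 4a1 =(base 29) 12Q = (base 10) 925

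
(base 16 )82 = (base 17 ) 7B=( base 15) 8A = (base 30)4A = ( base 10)130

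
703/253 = 2 + 197/253 = 2.78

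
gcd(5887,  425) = 1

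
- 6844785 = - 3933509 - 2911276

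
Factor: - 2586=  - 2^1*3^1*431^1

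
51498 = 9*5722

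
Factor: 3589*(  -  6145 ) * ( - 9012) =198754297860 = 2^2*3^1 * 5^1*37^1*97^1*751^1*1229^1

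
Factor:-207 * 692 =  - 143244 = - 2^2* 3^2*23^1 * 173^1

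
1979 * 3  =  5937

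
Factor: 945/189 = 5 = 5^1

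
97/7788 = 97/7788 = 0.01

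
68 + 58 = 126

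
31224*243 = 7587432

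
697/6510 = 697/6510=0.11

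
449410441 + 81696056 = 531106497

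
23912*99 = 2367288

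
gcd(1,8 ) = 1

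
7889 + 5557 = 13446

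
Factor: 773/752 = 2^( - 4)*47^( - 1 ) * 773^1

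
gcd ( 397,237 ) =1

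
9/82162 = 9/82162 = 0.00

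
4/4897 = 4/4897= 0.00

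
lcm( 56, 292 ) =4088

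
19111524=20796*919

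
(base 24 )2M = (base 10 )70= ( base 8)106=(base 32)26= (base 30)2A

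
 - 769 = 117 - 886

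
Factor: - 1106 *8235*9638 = -2^2  *3^3*5^1 *7^1*61^2 *79^2=- 87782036580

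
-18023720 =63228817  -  81252537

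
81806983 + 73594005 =155400988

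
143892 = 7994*18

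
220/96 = 55/24 = 2.29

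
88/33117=88/33117 = 0.00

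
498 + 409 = 907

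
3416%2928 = 488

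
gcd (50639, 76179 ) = 1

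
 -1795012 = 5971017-7766029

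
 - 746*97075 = -72417950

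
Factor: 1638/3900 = 2^( - 1)*3^1*5^ (  -  2)*7^1 = 21/50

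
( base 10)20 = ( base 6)32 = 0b10100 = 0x14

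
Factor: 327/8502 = 2^( - 1)* 13^( - 1) = 1/26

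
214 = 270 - 56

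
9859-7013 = 2846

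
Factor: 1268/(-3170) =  - 2/5 = - 2^1* 5^( - 1)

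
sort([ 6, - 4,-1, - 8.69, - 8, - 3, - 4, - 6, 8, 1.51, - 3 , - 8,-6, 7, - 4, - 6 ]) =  [ - 8.69,  -  8, - 8,-6,-6, - 6, - 4, - 4, - 4, - 3, - 3, - 1,1.51, 6,7 , 8 ]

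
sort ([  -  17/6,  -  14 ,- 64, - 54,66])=[ - 64, - 54, - 14,-17/6,66] 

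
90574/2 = 45287  =  45287.00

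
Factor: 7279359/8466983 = 3^1  *  7^ ( - 1)*61^( - 1 )*79^( - 1) * 251^(-1 )*2426453^1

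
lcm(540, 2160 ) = 2160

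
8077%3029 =2019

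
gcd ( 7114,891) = 1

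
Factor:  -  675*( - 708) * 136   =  2^5 * 3^4*5^2*17^1*59^1 = 64994400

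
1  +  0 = 1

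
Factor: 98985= 3^1*5^1*6599^1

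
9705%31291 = 9705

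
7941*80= 635280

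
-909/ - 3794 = 909/3794 = 0.24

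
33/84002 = 33/84002 = 0.00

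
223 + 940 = 1163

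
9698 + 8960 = 18658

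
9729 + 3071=12800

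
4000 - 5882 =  - 1882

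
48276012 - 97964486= -49688474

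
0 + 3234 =3234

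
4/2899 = 4/2899 =0.00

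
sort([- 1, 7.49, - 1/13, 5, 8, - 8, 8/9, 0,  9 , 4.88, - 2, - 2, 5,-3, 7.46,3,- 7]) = [ - 8, - 7, - 3,-2, - 2, - 1, - 1/13, 0,8/9 , 3, 4.88,5,5,  7.46 , 7.49, 8, 9 ]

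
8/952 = 1/119 = 0.01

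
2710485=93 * 29145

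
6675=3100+3575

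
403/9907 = 403/9907 =0.04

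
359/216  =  1  +  143/216 = 1.66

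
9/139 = 9/139 = 0.06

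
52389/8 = 52389/8=6548.62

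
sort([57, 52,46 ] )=[ 46,52,57 ] 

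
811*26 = 21086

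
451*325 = 146575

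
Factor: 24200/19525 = 2^3*11^1*71^ ( - 1)  =  88/71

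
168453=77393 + 91060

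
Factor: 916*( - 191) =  -174956 = - 2^2 * 191^1*229^1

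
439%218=3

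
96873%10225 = 4848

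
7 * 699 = 4893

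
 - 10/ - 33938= 5/16969 = 0.00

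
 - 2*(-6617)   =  13234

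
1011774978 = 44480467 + 967294511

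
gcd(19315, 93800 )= 5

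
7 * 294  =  2058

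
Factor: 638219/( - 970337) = -71^1*89^1*101^1*317^ (  -  1 ) *3061^( - 1 ) 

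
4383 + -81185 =- 76802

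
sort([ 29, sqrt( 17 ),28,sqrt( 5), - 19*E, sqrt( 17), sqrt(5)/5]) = [ - 19 * E,sqrt (5)/5, sqrt (5), sqrt( 17),sqrt( 17), 28,  29 ] 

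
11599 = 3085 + 8514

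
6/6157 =6/6157=0.00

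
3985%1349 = 1287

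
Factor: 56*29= 1624=2^3*7^1 * 29^1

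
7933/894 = 7933/894 = 8.87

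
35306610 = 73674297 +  -38367687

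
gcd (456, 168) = 24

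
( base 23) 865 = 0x1117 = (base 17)F26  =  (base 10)4375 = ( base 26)6C7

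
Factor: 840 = 2^3*3^1*5^1*7^1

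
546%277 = 269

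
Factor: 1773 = 3^2*197^1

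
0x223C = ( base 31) 93M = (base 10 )8764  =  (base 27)c0g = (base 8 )21074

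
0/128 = 0= 0.00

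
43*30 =1290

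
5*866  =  4330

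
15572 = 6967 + 8605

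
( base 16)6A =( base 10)106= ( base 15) 71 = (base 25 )46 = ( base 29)3J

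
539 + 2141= 2680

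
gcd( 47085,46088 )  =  1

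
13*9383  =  121979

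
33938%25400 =8538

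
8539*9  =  76851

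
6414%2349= 1716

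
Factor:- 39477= - 3^1*13159^1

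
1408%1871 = 1408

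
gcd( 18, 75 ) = 3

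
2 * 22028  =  44056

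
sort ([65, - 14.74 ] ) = [ - 14.74, 65] 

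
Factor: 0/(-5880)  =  0^1 = 0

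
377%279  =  98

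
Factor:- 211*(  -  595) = 5^1*7^1*17^1*211^1 = 125545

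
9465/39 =242 + 9/13 = 242.69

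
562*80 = 44960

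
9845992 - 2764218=7081774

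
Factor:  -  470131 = -470131^1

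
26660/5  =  5332 = 5332.00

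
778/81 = 778/81 = 9.60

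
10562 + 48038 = 58600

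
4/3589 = 4/3589  =  0.00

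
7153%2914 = 1325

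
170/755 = 34/151=0.23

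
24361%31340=24361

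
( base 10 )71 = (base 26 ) 2j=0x47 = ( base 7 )131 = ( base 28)2F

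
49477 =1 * 49477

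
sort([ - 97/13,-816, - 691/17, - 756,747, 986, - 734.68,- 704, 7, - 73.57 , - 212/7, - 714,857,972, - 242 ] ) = [ - 816 , - 756, - 734.68,  -  714,-704, - 242, - 73.57, - 691/17 , - 212/7, - 97/13, 7, 747,857, 972,986 ]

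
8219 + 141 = 8360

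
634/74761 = 634/74761  =  0.01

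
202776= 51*3976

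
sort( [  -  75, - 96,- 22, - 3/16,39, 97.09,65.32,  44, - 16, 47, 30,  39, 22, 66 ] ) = [-96 ,  -  75,  -  22,  -  16 ,-3/16,22 , 30, 39, 39,  44,47, 65.32,66,97.09 ] 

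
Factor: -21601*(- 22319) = 11^1*2029^1*21601^1= 482112719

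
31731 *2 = 63462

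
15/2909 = 15/2909=0.01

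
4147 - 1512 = 2635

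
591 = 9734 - 9143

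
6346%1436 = 602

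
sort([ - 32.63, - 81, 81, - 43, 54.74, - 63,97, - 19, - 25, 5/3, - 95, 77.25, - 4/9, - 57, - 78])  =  [ - 95, - 81, - 78, - 63, - 57, - 43, - 32.63,-25, - 19, - 4/9 , 5/3,54.74, 77.25,81,  97]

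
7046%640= 6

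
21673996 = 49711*436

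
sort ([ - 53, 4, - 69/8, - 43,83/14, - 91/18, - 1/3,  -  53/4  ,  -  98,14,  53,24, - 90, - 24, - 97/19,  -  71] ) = [ - 98, - 90, - 71, - 53, -43, - 24, - 53/4, - 69/8, - 97/19,-91/18,-1/3, 4,83/14,  14, 24, 53] 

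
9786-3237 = 6549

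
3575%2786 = 789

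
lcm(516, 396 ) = 17028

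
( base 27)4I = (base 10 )126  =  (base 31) 42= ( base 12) a6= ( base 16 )7e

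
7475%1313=910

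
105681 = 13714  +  91967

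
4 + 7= 11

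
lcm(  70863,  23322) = 1842438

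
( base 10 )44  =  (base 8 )54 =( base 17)2a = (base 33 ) 1B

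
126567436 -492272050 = -365704614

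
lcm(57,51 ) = 969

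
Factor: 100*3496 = 2^5*5^2*19^1*23^1 = 349600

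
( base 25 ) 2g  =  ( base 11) 60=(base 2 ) 1000010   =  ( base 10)66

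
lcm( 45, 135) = 135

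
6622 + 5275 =11897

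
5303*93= 493179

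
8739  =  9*971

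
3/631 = 3/631= 0.00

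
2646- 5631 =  - 2985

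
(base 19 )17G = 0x1fe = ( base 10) 510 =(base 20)15A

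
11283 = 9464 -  - 1819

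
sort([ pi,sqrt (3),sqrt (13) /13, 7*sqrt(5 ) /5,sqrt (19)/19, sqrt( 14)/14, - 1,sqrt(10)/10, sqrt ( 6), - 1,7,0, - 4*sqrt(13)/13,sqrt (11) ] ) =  [ - 4*sqrt (13)/13,-1, -1,0, sqrt( 19 ) /19, sqrt (14)/14,sqrt( 13 )/13, sqrt (10) /10, sqrt( 3), sqrt (6), 7*sqrt(5)/5,pi,sqrt( 11 ), 7 ]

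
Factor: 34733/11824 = 47/16 = 2^(-4)*47^1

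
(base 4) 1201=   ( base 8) 141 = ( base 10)97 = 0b1100001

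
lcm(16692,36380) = 1418820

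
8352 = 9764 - 1412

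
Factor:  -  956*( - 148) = 141488 = 2^4*37^1*239^1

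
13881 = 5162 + 8719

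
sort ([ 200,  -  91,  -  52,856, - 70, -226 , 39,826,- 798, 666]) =[ - 798,-226,-91,  -  70, - 52,39, 200, 666, 826,856]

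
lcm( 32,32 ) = 32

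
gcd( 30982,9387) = 7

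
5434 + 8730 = 14164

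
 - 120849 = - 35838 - 85011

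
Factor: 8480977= 17^1 * 498881^1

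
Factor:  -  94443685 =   -  5^1*7^1*89^1*30319^1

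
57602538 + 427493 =58030031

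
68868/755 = 91 + 163/755 = 91.22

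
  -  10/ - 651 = 10/651 = 0.02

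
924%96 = 60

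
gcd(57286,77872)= 2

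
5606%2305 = 996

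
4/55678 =2/27839 =0.00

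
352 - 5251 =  - 4899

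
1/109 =1/109 = 0.01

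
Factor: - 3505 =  - 5^1 * 701^1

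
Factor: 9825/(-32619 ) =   -  5^2*83^( -1) = - 25/83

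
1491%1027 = 464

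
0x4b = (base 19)3i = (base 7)135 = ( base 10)75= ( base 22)39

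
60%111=60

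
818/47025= 818/47025 = 0.02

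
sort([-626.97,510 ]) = [ - 626.97,510] 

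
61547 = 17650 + 43897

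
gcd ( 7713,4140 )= 9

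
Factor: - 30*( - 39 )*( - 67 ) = -2^1 * 3^2*5^1 * 13^1*67^1 =- 78390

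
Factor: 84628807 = 3833^1*22079^1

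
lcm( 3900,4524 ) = 113100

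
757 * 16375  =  12395875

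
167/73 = 2+ 21/73 = 2.29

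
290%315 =290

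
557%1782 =557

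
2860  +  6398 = 9258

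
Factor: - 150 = -2^1*3^1*5^2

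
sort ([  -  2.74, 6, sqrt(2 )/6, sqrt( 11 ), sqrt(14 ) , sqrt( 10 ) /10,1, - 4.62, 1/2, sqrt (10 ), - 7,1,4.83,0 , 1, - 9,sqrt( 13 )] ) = [ - 9, - 7, -4.62, - 2.74, 0 , sqrt (2)/6, sqrt (10 ) /10,1/2, 1,1, 1,  sqrt (10 ),  sqrt(11),sqrt(13 ),sqrt( 14), 4.83, 6 ] 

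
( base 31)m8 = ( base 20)1ea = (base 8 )1262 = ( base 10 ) 690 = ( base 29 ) nn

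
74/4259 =74/4259 = 0.02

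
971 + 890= 1861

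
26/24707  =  26/24707 = 0.00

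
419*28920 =12117480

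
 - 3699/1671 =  -1233/557 = - 2.21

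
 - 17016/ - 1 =17016/1 = 17016.00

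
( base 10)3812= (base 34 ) 3a4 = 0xEE4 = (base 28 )4o4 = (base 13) 1973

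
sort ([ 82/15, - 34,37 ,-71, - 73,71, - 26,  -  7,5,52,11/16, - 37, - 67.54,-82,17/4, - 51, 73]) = [ - 82 ,-73, - 71, - 67.54, - 51, -37, - 34, - 26 , - 7,11/16, 17/4, 5,82/15,37 , 52, 71,  73 ]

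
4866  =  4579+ 287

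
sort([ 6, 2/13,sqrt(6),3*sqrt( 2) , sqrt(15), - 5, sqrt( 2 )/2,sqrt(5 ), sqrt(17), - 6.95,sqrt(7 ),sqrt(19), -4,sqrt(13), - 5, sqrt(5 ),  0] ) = [ - 6.95, - 5, - 5, - 4,0,2/13, sqrt( 2) /2, sqrt( 5 ),sqrt (5), sqrt( 6),  sqrt(7),sqrt(13 ), sqrt(15), sqrt(17) , 3*sqrt(2),sqrt(19), 6] 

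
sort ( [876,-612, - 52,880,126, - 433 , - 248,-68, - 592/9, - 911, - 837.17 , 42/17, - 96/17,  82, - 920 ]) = [-920, - 911,-837.17 ,-612, - 433 ,-248,-68,-592/9,-52,-96/17, 42/17,82, 126,876,880]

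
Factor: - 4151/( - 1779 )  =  7/3  =  3^( - 1)*7^1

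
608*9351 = 5685408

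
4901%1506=383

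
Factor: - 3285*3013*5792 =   -  57327507360=   - 2^5 * 3^2*5^1*23^1 * 73^1*131^1*181^1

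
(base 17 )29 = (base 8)53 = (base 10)43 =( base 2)101011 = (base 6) 111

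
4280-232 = 4048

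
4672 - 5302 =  - 630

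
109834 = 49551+60283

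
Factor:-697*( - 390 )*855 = 232414650 = 2^1*3^3*5^2*13^1*17^1*19^1 * 41^1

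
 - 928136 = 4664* (-199)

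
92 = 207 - 115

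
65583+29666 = 95249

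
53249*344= 18317656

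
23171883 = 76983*301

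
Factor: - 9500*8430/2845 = - 2^3*3^1*5^3*19^1*281^1 * 569^( - 1) =-16017000/569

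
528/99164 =132/24791 = 0.01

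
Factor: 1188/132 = 3^2 = 9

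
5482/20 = 2741/10 = 274.10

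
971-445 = 526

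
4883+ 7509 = 12392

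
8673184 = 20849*416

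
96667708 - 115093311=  -18425603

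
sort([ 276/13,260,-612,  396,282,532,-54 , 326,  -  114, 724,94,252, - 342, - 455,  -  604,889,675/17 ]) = [ - 612,-604, -455,-342,-114, - 54,276/13,675/17,94,252 , 260,282,326, 396, 532, 724,889]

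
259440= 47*5520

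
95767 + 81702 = 177469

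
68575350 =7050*9727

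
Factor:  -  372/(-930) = 2^1 * 5^(-1) = 2/5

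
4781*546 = 2610426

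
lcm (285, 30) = 570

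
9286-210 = 9076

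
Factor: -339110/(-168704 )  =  2^( - 7)*5^1*659^( - 1 )*33911^1=169555/84352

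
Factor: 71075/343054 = 2^( - 1)*5^2 * 43^( - 1)*2843^1*3989^( - 1) 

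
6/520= 3/260 = 0.01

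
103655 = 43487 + 60168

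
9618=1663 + 7955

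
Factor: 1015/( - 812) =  - 5/4 = - 2^( - 2)*5^1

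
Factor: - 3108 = -2^2*3^1*7^1*37^1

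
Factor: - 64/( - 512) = 1/8 = 2^( - 3) 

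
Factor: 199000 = 2^3*5^3*199^1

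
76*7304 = 555104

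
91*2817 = 256347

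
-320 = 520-840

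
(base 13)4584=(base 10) 9741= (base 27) D9L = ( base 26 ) EAH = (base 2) 10011000001101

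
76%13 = 11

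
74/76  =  37/38 =0.97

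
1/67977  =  1/67977 = 0.00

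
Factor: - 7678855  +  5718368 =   -  29^1  *67^1 * 1009^1=- 1960487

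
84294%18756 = 9270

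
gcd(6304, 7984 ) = 16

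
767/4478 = 767/4478 = 0.17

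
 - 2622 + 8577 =5955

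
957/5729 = 957/5729 = 0.17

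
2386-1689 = 697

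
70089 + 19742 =89831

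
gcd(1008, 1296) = 144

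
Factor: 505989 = 3^2*11^1 * 19^1*269^1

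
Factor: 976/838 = 488/419 = 2^3*61^1*419^ ( - 1 ) 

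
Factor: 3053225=5^2*7^1*73^1*239^1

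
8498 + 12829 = 21327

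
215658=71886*3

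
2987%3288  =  2987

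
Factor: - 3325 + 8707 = 5382 = 2^1*3^2*13^1*23^1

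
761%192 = 185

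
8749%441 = 370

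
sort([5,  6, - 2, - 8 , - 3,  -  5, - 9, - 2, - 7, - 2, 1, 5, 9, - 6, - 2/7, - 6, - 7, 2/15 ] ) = [ - 9, - 8 , - 7, - 7, - 6, - 6, - 5, - 3,-2, - 2, - 2 , -2/7, 2/15,1,5, 5, 6, 9]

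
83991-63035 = 20956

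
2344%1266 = 1078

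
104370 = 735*142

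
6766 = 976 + 5790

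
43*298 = 12814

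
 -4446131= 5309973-9756104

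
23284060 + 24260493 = 47544553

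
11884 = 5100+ 6784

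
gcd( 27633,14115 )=3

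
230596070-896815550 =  - 666219480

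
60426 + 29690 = 90116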